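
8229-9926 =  - 1697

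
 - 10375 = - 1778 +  - 8597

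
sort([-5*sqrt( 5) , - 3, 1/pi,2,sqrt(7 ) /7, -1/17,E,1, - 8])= [ - 5*sqrt(5),- 8, - 3, - 1/17,1/pi,sqrt(7)/7,1,2,E]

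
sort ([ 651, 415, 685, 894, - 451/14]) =[  -  451/14,415, 651, 685, 894] 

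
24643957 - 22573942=2070015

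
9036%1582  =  1126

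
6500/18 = 361 + 1/9 = 361.11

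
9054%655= 539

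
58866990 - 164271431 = - 105404441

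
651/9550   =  651/9550 =0.07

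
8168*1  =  8168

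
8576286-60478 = 8515808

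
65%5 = 0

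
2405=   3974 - 1569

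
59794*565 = 33783610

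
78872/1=78872 = 78872.00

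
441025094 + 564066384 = 1005091478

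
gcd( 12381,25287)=3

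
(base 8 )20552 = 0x216a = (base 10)8554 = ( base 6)103334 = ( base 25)dh4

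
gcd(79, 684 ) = 1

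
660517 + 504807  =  1165324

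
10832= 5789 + 5043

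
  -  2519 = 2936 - 5455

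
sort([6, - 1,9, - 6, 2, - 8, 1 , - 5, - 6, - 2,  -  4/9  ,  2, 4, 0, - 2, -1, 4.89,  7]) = [  -  8,  -  6, - 6,- 5, - 2,-2,  -  1, - 1, - 4/9, 0,1, 2, 2,4, 4.89, 6, 7,9] 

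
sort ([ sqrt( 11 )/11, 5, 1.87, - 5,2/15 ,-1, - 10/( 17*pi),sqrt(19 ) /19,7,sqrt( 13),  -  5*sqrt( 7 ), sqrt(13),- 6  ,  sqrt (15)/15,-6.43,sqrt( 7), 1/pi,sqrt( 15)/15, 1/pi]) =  [-5*sqrt(7 ), - 6.43, - 6, - 5,-1,-10/(17*pi),2/15, sqrt( 19)/19, sqrt( 15)/15, sqrt( 15 ) /15, sqrt(11) /11,1/pi,1/pi, 1.87, sqrt( 7), sqrt( 13), sqrt(13),  5, 7]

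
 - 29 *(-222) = 6438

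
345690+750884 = 1096574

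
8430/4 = 2107 + 1/2 = 2107.50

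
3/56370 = 1/18790 = 0.00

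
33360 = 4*8340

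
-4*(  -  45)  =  180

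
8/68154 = 4/34077 = 0.00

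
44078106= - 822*( - 53623)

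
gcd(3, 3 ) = 3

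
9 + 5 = 14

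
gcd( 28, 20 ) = 4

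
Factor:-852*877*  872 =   -  2^5*3^1*71^1*109^1*877^1  =  - 651561888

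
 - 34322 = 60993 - 95315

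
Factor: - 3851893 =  - 107^1*35999^1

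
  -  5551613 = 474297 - 6025910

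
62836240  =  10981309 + 51854931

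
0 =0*719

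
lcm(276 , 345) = 1380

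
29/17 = 29/17 = 1.71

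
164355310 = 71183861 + 93171449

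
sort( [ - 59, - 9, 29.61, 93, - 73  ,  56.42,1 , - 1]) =[-73, - 59, - 9,-1 , 1,29.61,56.42, 93]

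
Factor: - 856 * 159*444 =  - 2^5*3^2*37^1 *53^1*107^1 =- 60430176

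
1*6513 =6513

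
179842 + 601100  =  780942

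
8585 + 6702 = 15287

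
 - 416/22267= - 416/22267= - 0.02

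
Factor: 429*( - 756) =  - 324324 = - 2^2*3^4 * 7^1*11^1*13^1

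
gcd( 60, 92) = 4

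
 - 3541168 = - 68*52076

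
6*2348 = 14088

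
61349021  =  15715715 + 45633306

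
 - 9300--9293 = - 7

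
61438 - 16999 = 44439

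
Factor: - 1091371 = - 1091371^1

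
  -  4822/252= - 20  +  109/126 = - 19.13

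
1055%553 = 502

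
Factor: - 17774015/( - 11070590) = 3554803/2214118 = 2^(-1)*7^2*23^( - 1 ) * 127^(  -  1)*379^( - 1)*72547^1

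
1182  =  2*591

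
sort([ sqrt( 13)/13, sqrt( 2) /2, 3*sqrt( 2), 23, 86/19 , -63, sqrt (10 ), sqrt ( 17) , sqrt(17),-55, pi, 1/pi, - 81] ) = [  -  81,-63, - 55, sqrt(13) /13, 1/pi, sqrt( 2) /2,pi, sqrt( 10),sqrt( 17), sqrt( 17),3*sqrt(2), 86/19,23] 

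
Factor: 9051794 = 2^1*991^1* 4567^1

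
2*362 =724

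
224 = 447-223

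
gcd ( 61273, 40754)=71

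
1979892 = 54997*36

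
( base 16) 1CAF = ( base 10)7343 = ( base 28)9a7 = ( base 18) 14BH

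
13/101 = 13/101 = 0.13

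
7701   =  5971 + 1730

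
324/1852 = 81/463=0.17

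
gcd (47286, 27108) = 18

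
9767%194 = 67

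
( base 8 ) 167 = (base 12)9b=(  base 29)43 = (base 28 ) 47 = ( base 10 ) 119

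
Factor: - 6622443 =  - 3^2 * 41^1*131^1*137^1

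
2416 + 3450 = 5866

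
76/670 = 38/335=0.11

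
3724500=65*57300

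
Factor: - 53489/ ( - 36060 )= 2^( -2 )*3^( - 1 )*5^( - 1)*89^1 = 89/60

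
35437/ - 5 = -7088  +  3/5 =- 7087.40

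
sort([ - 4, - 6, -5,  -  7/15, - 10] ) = [  -  10, - 6, - 5, - 4, - 7/15]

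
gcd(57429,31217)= 1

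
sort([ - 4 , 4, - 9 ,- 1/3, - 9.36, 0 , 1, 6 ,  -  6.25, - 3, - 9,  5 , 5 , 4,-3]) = [ - 9.36, - 9,-9, - 6.25,- 4, - 3,-3, - 1/3,0 , 1,4,4,  5,5,6 ] 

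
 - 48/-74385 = 16/24795 = 0.00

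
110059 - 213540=-103481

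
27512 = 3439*8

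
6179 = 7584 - 1405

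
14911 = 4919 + 9992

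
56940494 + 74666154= 131606648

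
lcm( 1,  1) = 1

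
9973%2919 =1216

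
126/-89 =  - 126/89  =  - 1.42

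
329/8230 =329/8230 = 0.04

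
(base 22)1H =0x27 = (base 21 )1i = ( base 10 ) 39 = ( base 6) 103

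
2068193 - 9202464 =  - 7134271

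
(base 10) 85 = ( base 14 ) 61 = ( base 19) 49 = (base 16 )55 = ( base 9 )104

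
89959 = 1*89959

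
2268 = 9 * 252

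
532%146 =94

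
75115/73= 1028+71/73= 1028.97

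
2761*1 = 2761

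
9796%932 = 476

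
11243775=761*14775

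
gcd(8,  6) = 2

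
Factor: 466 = 2^1  *  233^1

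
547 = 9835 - 9288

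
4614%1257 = 843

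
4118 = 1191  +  2927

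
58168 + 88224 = 146392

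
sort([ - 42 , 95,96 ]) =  [ - 42,95,96]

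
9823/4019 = 2+1785/4019 = 2.44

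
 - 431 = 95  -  526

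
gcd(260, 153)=1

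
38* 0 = 0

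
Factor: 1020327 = 3^1*7^2*11^1*631^1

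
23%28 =23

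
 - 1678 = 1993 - 3671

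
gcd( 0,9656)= 9656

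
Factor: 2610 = 2^1*3^2*5^1*29^1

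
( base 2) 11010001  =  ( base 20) A9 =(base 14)10d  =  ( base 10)209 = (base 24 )8H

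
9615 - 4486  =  5129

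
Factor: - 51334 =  - 2^1*25667^1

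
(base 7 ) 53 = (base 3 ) 1102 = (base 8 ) 46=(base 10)38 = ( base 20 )1I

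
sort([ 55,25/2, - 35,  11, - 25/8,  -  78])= [  -  78, - 35, - 25/8,11,25/2,  55]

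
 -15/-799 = 15/799 = 0.02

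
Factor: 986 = 2^1*17^1 * 29^1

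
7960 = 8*995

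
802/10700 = 401/5350=0.07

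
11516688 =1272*9054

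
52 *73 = 3796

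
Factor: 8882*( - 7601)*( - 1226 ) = 2^2*11^1*613^1*691^1*4441^1 = 82769812532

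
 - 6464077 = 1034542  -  7498619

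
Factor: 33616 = 2^4* 11^1*191^1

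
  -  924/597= - 308/199 = - 1.55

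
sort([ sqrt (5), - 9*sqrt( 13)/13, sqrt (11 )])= [ - 9*sqrt( 13)/13,  sqrt( 5 ) , sqrt( 11) ]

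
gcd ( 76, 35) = 1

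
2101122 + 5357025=7458147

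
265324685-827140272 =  - 561815587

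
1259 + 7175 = 8434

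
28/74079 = 28/74079 = 0.00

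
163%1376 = 163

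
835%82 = 15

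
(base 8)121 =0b1010001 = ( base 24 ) 39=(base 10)81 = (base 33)2F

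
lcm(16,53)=848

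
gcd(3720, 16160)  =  40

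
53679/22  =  53679/22 = 2439.95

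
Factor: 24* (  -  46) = -2^4*3^1*23^1 =- 1104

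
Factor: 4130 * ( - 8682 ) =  - 2^2*3^1*5^1 * 7^1*59^1*1447^1  =  - 35856660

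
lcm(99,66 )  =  198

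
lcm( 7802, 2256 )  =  187248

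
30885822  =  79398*389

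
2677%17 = 8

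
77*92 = 7084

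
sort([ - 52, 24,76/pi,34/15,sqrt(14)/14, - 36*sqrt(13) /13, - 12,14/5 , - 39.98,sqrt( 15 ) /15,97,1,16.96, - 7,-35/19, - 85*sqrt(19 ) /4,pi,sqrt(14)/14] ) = [-85*sqrt ( 19)/4, - 52, - 39.98, - 12,-36*sqrt(13)/13,-7,  -  35/19,sqrt( 15 )/15  ,  sqrt( 14) /14,sqrt(14)/14, 1,34/15,14/5,pi, 16.96,24,76/pi, 97 ]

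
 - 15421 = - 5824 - 9597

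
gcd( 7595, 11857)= 1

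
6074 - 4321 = 1753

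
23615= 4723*5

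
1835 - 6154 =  - 4319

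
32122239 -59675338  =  -27553099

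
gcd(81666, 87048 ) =234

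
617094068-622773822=-5679754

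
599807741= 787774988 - 187967247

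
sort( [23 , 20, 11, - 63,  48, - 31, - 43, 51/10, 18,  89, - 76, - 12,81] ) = [ - 76, - 63, - 43, - 31, - 12, 51/10, 11, 18,  20,23, 48, 81,89] 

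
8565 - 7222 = 1343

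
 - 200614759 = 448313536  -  648928295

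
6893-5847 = 1046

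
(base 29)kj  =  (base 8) 1127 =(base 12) 41b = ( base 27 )M5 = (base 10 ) 599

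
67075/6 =67075/6=11179.17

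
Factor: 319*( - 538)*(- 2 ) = 343244=2^2*11^1*29^1*269^1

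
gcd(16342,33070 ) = 2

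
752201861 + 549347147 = 1301549008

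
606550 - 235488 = 371062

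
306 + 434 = 740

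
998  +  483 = 1481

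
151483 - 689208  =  - 537725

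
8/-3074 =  - 1 + 1533/1537 = - 0.00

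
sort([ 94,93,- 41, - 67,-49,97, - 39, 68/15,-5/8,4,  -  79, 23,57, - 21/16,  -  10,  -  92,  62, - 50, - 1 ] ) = [-92,  -  79, -67,-50, - 49,-41,  -  39,  -  10 , - 21/16,-1, - 5/8,4, 68/15, 23,57,62, 93, 94,97 ]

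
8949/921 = 2983/307 = 9.72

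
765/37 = 20 + 25/37 = 20.68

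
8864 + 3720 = 12584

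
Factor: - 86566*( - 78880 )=2^6*5^1*17^1  *29^1*43283^1 = 6828326080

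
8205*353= 2896365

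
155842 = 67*2326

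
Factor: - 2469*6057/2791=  - 14954733/2791 = - 3^3*673^1*823^1* 2791^(- 1)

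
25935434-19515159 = 6420275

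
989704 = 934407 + 55297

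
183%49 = 36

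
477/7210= 477/7210 =0.07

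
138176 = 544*254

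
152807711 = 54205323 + 98602388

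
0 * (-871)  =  0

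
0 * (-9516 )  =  0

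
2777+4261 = 7038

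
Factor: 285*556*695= 110129700  =  2^2*3^1*5^2*19^1*139^2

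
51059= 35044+16015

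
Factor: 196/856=2^( - 1)*7^2*107^( - 1 )= 49/214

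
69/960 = 23/320  =  0.07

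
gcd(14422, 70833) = 1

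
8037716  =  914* 8794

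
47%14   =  5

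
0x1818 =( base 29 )79K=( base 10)6168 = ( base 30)6PI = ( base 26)936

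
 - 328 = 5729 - 6057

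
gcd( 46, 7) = 1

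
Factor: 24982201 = 24982201^1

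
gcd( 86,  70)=2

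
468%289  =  179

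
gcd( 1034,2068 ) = 1034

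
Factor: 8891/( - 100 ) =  - 2^( - 2) * 5^(-2) * 17^1*523^1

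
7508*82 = 615656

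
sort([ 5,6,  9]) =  [ 5, 6,  9] 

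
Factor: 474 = 2^1  *3^1 * 79^1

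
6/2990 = 3/1495 = 0.00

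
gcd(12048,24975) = 3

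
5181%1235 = 241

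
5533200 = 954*5800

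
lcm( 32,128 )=128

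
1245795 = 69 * 18055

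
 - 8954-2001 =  - 10955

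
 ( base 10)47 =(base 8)57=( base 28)1j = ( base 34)1d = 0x2F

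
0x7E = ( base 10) 126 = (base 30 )46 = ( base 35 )3L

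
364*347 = 126308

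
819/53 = 819/53 = 15.45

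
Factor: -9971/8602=  -  2^(  -  1 )*11^( - 1)  *  13^2*17^(-1)*23^( - 1 )*59^1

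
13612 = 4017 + 9595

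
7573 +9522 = 17095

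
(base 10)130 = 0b10000010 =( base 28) 4I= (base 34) 3S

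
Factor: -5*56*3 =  - 840  =  -2^3*3^1*5^1*7^1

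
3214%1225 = 764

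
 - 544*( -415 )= 225760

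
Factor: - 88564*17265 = - 1529057460=- 2^2 * 3^1 * 5^1 * 7^1 * 1151^1*3163^1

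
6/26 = 3/13 =0.23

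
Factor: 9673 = 17^1*569^1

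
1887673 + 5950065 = 7837738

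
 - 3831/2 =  - 1916 + 1/2= - 1915.50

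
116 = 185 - 69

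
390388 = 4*97597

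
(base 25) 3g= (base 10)91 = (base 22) 43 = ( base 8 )133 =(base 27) 3a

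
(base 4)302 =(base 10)50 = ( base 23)24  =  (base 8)62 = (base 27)1n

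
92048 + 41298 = 133346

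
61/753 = 61/753 =0.08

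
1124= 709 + 415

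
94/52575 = 94/52575= 0.00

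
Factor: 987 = 3^1*7^1*47^1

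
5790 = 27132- 21342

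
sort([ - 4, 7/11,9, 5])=[- 4 , 7/11,5, 9] 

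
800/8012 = 200/2003 =0.10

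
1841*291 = 535731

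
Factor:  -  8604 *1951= - 16786404 =- 2^2*3^2*239^1*1951^1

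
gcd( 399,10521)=21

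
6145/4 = 1536 + 1/4 =1536.25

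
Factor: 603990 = 2^1 * 3^3 * 5^1 * 2237^1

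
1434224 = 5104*281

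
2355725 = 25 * 94229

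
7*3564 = 24948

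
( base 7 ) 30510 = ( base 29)8p2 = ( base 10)7455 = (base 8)16437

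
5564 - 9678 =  - 4114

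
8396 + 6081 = 14477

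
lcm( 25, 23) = 575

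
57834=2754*21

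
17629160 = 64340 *274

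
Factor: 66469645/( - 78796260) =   -  2^( - 2)*3^(-3 )*  11^1*41^( - 1 )*149^1*3559^( - 1)*8111^1 = - 13293929/15759252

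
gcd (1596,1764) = 84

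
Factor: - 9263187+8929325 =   -  333862 = - 2^1 * 166931^1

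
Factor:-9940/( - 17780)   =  71^1*127^( - 1 ) = 71/127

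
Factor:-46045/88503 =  - 3^( - 1)*5^1*9209^1*29501^( - 1 )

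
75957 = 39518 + 36439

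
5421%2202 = 1017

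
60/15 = 4  =  4.00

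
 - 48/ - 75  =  16/25 = 0.64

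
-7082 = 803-7885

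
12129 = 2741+9388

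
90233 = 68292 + 21941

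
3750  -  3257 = 493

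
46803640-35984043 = 10819597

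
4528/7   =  646 + 6/7 = 646.86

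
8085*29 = 234465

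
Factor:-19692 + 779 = -18913 = -18913^1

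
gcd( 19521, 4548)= 3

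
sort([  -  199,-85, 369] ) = [ - 199,-85, 369 ]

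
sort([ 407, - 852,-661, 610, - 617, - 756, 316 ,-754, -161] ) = [ - 852, - 756, - 754 , - 661 , - 617, - 161,316,407, 610 ]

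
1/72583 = 1/72583 = 0.00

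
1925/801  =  1925/801 = 2.40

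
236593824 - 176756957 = 59836867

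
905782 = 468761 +437021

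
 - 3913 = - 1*3913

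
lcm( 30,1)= 30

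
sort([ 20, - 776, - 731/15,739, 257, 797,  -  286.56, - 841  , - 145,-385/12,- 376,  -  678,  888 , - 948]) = [ - 948, - 841, - 776, -678,-376,-286.56, - 145, - 731/15,-385/12,20 , 257,739 , 797 , 888] 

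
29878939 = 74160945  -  44282006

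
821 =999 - 178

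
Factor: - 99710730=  - 2^1 * 3^3*5^1 * 7^1*52757^1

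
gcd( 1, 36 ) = 1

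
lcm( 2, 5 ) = 10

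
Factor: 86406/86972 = 2^ ( - 1)*  3^1*17^( - 1)  *1279^( - 1)*14401^1 =43203/43486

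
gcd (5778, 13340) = 2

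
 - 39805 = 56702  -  96507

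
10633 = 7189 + 3444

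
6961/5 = 1392+ 1/5 = 1392.20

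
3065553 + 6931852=9997405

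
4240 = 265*16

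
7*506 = 3542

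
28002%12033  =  3936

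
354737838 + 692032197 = 1046770035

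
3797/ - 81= - 3797/81  =  -46.88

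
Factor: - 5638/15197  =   - 2^1  *7^ (- 1 )*13^ ( - 1 )*167^( - 1)*2819^1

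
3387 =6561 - 3174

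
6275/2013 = 3+ 236/2013 = 3.12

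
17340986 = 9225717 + 8115269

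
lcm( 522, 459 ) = 26622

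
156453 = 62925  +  93528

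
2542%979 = 584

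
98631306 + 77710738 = 176342044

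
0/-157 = 0/1 =- 0.00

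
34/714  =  1/21 = 0.05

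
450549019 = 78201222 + 372347797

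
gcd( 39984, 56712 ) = 408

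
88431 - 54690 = 33741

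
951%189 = 6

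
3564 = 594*6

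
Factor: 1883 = 7^1*269^1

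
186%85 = 16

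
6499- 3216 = 3283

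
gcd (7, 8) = 1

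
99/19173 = 3/581  =  0.01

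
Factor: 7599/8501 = 3^1* 17^1*149^1*8501^(  -  1 ) 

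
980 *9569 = 9377620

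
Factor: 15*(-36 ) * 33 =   -  17820 = - 2^2 * 3^4*5^1*11^1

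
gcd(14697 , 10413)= 9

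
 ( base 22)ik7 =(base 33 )8DI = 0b10001111000111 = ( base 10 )9159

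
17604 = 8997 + 8607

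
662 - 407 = 255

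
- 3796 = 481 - 4277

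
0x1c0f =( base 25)bc8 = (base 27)9n1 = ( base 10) 7183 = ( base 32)70F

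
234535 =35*6701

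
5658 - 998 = 4660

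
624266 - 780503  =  -156237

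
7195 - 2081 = 5114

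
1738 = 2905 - 1167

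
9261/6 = 1543+ 1/2=   1543.50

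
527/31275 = 527/31275  =  0.02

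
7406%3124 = 1158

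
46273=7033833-6987560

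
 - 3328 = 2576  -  5904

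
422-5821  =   - 5399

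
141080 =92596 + 48484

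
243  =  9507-9264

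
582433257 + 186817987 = 769251244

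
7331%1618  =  859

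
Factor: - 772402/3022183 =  - 2^1*163^ ( - 1)*379^1*1019^1*18541^( - 1 )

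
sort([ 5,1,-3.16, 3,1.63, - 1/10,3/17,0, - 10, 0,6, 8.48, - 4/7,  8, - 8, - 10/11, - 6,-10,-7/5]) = [-10, - 10, - 8,-6, - 3.16,-7/5, - 10/11, - 4/7, - 1/10, 0,0 , 3/17,1,1.63, 3 , 5 , 6,  8, 8.48 ] 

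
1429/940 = 1429/940 = 1.52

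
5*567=2835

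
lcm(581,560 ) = 46480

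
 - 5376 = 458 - 5834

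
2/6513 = 2/6513 =0.00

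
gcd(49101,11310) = 39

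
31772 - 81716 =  - 49944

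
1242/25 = 1242/25 = 49.68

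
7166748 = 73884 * 97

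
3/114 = 1/38 = 0.03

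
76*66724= 5071024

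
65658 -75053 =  - 9395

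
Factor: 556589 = 11^1*50599^1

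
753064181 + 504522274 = 1257586455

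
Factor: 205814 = 2^1*7^1*61^1*241^1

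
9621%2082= 1293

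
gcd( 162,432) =54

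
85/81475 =17/16295 = 0.00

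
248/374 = 124/187 = 0.66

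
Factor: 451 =11^1*41^1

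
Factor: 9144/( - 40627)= - 2^3*3^2*127^1*40627^(- 1)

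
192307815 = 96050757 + 96257058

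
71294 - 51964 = 19330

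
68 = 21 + 47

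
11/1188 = 1/108 = 0.01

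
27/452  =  27/452= 0.06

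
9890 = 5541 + 4349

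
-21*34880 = -732480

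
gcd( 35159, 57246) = 1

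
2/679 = 2/679 = 0.00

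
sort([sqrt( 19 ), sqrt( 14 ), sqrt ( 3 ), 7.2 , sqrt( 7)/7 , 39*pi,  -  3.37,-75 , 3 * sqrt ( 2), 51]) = [ - 75, - 3.37,sqrt(7)/7, sqrt(3),  sqrt ( 14), 3* sqrt(2),sqrt( 19),7.2,51,  39*pi]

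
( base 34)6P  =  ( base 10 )229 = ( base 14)125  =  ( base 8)345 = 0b11100101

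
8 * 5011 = 40088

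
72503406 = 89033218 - 16529812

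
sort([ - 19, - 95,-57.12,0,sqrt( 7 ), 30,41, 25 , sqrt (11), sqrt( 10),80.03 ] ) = [  -  95, - 57.12, -19,0,  sqrt(7 ) , sqrt( 10 ),sqrt( 11), 25,30 , 41, 80.03] 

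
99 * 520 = 51480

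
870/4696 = 435/2348  =  0.19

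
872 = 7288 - 6416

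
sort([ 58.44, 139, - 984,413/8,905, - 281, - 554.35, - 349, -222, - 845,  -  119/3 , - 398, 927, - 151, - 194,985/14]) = [-984, - 845, -554.35,  -  398, - 349, - 281, - 222, - 194,-151 ,-119/3, 413/8,58.44, 985/14, 139, 905, 927]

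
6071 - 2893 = 3178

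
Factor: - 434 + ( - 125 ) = -13^1*43^1   =  - 559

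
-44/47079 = -1 + 47035/47079  =  - 0.00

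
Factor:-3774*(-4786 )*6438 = 116285499432 = 2^3*3^2 * 17^1*29^1*37^2*2393^1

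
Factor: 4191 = 3^1* 11^1 * 127^1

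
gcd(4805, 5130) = 5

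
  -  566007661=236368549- 802376210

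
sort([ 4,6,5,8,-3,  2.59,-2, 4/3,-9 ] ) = [ - 9,-3,-2,4/3, 2.59, 4,  5,6, 8]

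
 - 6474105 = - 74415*87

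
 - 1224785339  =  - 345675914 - 879109425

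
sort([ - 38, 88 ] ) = [ - 38,88 ]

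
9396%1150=196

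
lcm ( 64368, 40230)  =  321840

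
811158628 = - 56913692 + 868072320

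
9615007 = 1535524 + 8079483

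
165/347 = 165/347 = 0.48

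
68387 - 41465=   26922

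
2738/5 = 2738/5 = 547.60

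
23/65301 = 23/65301 = 0.00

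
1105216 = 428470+676746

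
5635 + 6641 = 12276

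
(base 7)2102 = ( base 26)129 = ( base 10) 737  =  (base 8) 1341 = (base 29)pc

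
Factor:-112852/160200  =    -  2^ ( - 1 )*3^(-2 )*5^( -2)*317^1 = - 317/450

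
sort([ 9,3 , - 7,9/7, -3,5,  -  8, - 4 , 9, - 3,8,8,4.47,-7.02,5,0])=[  -  8, - 7.02, - 7, - 4, - 3,-3, 0, 9/7, 3,4.47,5, 5, 8, 8,9,9]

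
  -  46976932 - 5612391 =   -  52589323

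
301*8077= 2431177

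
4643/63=4643/63=73.70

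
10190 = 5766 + 4424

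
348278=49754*7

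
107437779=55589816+51847963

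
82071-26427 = 55644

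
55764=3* 18588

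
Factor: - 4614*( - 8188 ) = 2^3*3^1*23^1*89^1*769^1 =37779432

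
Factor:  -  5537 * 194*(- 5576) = 5989616528 = 2^4*7^2*17^1*41^1 * 97^1*113^1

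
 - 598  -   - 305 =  - 293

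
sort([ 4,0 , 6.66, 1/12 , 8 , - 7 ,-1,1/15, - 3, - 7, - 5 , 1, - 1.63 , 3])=[ - 7, - 7,- 5, - 3 , - 1.63, - 1,0, 1/15,  1/12 , 1, 3, 4,6.66,8 ] 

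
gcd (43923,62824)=1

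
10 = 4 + 6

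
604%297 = 10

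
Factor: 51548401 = 51548401^1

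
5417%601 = 8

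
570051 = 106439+463612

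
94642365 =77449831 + 17192534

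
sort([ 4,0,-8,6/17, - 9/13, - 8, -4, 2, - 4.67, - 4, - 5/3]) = [ - 8,  -  8,  -  4.67, - 4, - 4, - 5/3, - 9/13,0, 6/17 , 2 , 4]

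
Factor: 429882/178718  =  3^1*193^( - 1)*463^ ( -1 )*71647^1 = 214941/89359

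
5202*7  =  36414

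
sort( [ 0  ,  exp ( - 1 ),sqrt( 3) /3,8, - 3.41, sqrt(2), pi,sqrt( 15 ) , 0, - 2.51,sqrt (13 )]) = [-3.41, - 2.51,0, 0, exp( - 1),sqrt ( 3 ) /3 , sqrt( 2 ),  pi,sqrt(13),sqrt( 15), 8 ]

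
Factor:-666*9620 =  - 6406920 = - 2^3*3^2*5^1*13^1*37^2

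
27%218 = 27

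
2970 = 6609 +-3639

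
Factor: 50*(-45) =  - 2^1*3^2*5^3 = -2250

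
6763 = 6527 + 236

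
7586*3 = 22758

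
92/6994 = 46/3497 = 0.01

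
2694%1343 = 8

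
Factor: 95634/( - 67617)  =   - 2^1*3^1*7^1*23^1*  683^( - 1) = - 966/683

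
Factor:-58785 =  - 3^1* 5^1*3919^1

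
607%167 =106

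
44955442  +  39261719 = 84217161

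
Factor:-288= - 2^5 * 3^2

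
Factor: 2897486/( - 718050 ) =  - 3^( - 1 ) * 5^( - 2)*4787^( - 1 )  *  1448743^1= -1448743/359025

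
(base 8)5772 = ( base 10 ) 3066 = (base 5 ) 44231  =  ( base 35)2hl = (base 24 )57I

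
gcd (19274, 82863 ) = 1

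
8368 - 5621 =2747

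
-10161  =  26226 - 36387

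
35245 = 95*371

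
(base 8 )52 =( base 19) 24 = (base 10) 42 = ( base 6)110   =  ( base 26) 1g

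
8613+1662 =10275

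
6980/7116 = 1745/1779 = 0.98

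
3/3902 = 3/3902  =  0.00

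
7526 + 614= 8140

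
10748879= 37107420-26358541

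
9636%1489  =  702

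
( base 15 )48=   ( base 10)68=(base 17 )40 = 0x44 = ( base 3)2112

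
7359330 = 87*84590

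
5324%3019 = 2305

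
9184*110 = 1010240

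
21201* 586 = 12423786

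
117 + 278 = 395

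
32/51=32/51 = 0.63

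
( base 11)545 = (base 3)220020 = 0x28e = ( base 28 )NA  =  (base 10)654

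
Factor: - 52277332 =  - 2^2 *13069333^1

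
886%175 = 11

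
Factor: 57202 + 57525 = 47^1* 2441^1 = 114727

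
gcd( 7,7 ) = 7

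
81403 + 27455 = 108858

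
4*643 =2572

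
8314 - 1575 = 6739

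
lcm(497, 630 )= 44730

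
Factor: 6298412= 2^2*23^1* 223^1* 307^1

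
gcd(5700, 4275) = 1425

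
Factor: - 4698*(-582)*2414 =2^3* 3^5 *17^1*29^1 * 71^1*97^1 = 6600445704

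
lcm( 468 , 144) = 1872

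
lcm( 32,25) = 800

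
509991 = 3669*139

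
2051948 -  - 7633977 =9685925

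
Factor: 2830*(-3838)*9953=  - 108104907620 = - 2^2*5^1*19^1*37^1*101^1*269^1*283^1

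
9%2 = 1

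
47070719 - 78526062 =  - 31455343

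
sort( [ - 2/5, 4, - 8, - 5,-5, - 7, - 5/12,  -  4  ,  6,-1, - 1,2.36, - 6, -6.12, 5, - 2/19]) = [ - 8, - 7 , - 6.12, - 6,- 5, - 5, - 4, - 1,-1, - 5/12, - 2/5,  -  2/19,2.36, 4,5 , 6 ]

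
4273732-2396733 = 1876999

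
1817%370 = 337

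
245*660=161700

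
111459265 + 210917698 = 322376963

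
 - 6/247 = -6/247 = - 0.02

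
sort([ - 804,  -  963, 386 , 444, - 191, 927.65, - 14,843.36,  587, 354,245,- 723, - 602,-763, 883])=[ - 963 ,  -  804 , - 763, - 723, - 602, - 191,  -  14, 245, 354,386 , 444, 587 , 843.36,883, 927.65 ] 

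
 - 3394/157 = -3394/157=-  21.62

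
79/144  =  79/144 = 0.55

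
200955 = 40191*5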